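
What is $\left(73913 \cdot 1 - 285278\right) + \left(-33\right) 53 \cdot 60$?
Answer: $-316305$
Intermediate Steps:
$\left(73913 \cdot 1 - 285278\right) + \left(-33\right) 53 \cdot 60 = \left(73913 - 285278\right) - 104940 = -211365 - 104940 = -316305$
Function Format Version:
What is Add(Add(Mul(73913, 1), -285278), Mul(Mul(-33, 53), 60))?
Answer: -316305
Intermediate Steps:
Add(Add(Mul(73913, 1), -285278), Mul(Mul(-33, 53), 60)) = Add(Add(73913, -285278), Mul(-1749, 60)) = Add(-211365, -104940) = -316305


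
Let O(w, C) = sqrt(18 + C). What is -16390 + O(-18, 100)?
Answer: -16390 + sqrt(118) ≈ -16379.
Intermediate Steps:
-16390 + O(-18, 100) = -16390 + sqrt(18 + 100) = -16390 + sqrt(118)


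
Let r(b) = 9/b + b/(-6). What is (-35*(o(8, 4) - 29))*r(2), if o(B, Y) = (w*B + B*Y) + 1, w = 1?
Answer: -1750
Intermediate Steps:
r(b) = 9/b - b/6 (r(b) = 9/b + b*(-⅙) = 9/b - b/6)
o(B, Y) = 1 + B + B*Y (o(B, Y) = (1*B + B*Y) + 1 = (B + B*Y) + 1 = 1 + B + B*Y)
(-35*(o(8, 4) - 29))*r(2) = (-35*((1 + 8 + 8*4) - 29))*(9/2 - ⅙*2) = (-35*((1 + 8 + 32) - 29))*(9*(½) - ⅓) = (-35*(41 - 29))*(9/2 - ⅓) = -35*12*(25/6) = -420*25/6 = -1750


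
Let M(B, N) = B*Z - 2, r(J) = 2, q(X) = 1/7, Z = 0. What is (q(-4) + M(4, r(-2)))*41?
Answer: -533/7 ≈ -76.143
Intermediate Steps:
q(X) = ⅐
M(B, N) = -2 (M(B, N) = B*0 - 2 = 0 - 2 = -2)
(q(-4) + M(4, r(-2)))*41 = (⅐ - 2)*41 = -13/7*41 = -533/7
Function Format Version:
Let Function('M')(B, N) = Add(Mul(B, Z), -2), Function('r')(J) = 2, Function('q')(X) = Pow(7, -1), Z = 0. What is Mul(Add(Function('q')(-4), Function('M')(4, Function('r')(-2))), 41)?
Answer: Rational(-533, 7) ≈ -76.143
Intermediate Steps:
Function('q')(X) = Rational(1, 7)
Function('M')(B, N) = -2 (Function('M')(B, N) = Add(Mul(B, 0), -2) = Add(0, -2) = -2)
Mul(Add(Function('q')(-4), Function('M')(4, Function('r')(-2))), 41) = Mul(Add(Rational(1, 7), -2), 41) = Mul(Rational(-13, 7), 41) = Rational(-533, 7)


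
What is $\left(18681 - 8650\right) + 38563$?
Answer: $48594$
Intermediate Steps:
$\left(18681 - 8650\right) + 38563 = 10031 + 38563 = 48594$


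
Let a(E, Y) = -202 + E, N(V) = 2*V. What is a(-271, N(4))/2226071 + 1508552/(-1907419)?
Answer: -3359046068379/4246050120749 ≈ -0.79110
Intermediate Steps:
a(-271, N(4))/2226071 + 1508552/(-1907419) = (-202 - 271)/2226071 + 1508552/(-1907419) = -473*1/2226071 + 1508552*(-1/1907419) = -473/2226071 - 1508552/1907419 = -3359046068379/4246050120749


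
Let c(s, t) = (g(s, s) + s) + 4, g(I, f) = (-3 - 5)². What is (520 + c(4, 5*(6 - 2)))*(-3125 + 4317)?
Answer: 705664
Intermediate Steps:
g(I, f) = 64 (g(I, f) = (-8)² = 64)
c(s, t) = 68 + s (c(s, t) = (64 + s) + 4 = 68 + s)
(520 + c(4, 5*(6 - 2)))*(-3125 + 4317) = (520 + (68 + 4))*(-3125 + 4317) = (520 + 72)*1192 = 592*1192 = 705664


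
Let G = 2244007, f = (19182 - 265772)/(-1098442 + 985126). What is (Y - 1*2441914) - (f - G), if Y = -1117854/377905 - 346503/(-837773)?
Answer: -3550109528354861410031/17937843794101770 ≈ -1.9791e+5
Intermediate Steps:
f = 123295/56658 (f = -246590/(-113316) = -246590*(-1/113316) = 123295/56658 ≈ 2.1761)
Y = -805562682927/316598605565 (Y = -1117854*1/377905 - 346503*(-1/837773) = -1117854/377905 + 346503/837773 = -805562682927/316598605565 ≈ -2.5444)
(Y - 1*2441914) - (f - G) = (-805562682927/316598605565 - 1*2441914) - (123295/56658 - 1*2244007) = (-805562682927/316598605565 - 2441914) - (123295/56658 - 2244007) = -773107372872334337/316598605565 - 1*(-127140825311/56658) = -773107372872334337/316598605565 + 127140825311/56658 = -3550109528354861410031/17937843794101770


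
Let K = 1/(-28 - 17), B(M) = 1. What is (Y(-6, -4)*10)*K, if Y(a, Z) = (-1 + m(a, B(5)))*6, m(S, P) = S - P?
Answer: 32/3 ≈ 10.667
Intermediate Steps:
K = -1/45 (K = 1/(-45) = -1/45 ≈ -0.022222)
Y(a, Z) = -12 + 6*a (Y(a, Z) = (-1 + (a - 1*1))*6 = (-1 + (a - 1))*6 = (-1 + (-1 + a))*6 = (-2 + a)*6 = -12 + 6*a)
(Y(-6, -4)*10)*K = ((-12 + 6*(-6))*10)*(-1/45) = ((-12 - 36)*10)*(-1/45) = -48*10*(-1/45) = -480*(-1/45) = 32/3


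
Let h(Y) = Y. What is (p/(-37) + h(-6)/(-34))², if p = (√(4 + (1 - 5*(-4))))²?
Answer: 98596/395641 ≈ 0.24921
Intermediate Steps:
p = 25 (p = (√(4 + (1 + 20)))² = (√(4 + 21))² = (√25)² = 5² = 25)
(p/(-37) + h(-6)/(-34))² = (25/(-37) - 6/(-34))² = (25*(-1/37) - 6*(-1/34))² = (-25/37 + 3/17)² = (-314/629)² = 98596/395641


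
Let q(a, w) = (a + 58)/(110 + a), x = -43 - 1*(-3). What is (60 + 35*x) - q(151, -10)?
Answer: -349949/261 ≈ -1340.8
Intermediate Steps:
x = -40 (x = -43 + 3 = -40)
q(a, w) = (58 + a)/(110 + a)
(60 + 35*x) - q(151, -10) = (60 + 35*(-40)) - (58 + 151)/(110 + 151) = (60 - 1400) - 209/261 = -1340 - 209/261 = -349949/261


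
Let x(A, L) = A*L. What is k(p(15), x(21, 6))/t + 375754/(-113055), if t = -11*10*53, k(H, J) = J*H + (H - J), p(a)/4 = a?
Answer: -303787999/65911065 ≈ -4.6091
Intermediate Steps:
p(a) = 4*a
k(H, J) = H - J + H*J (k(H, J) = H*J + (H - J) = H - J + H*J)
t = -5830 (t = -110*53 = -5830)
k(p(15), x(21, 6))/t + 375754/(-113055) = (4*15 - 21*6 + (4*15)*(21*6))/(-5830) + 375754/(-113055) = (60 - 1*126 + 60*126)*(-1/5830) + 375754*(-1/113055) = (60 - 126 + 7560)*(-1/5830) - 375754/113055 = 7494*(-1/5830) - 375754/113055 = -3747/2915 - 375754/113055 = -303787999/65911065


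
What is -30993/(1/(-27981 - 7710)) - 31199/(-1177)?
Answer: 1301963490050/1177 ≈ 1.1062e+9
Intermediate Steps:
-30993/(1/(-27981 - 7710)) - 31199/(-1177) = -30993/(1/(-35691)) - 31199*(-1/1177) = -30993/(-1/35691) + 31199/1177 = -30993*(-35691) + 31199/1177 = 1106171163 + 31199/1177 = 1301963490050/1177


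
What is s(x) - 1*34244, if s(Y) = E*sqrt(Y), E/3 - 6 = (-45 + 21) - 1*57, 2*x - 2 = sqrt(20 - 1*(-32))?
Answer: -34244 - 225*sqrt(1 + sqrt(13)) ≈ -34727.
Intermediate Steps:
x = 1 + sqrt(13) (x = 1 + sqrt(20 - 1*(-32))/2 = 1 + sqrt(20 + 32)/2 = 1 + sqrt(52)/2 = 1 + (2*sqrt(13))/2 = 1 + sqrt(13) ≈ 4.6056)
E = -225 (E = 18 + 3*((-45 + 21) - 1*57) = 18 + 3*(-24 - 57) = 18 + 3*(-81) = 18 - 243 = -225)
s(Y) = -225*sqrt(Y)
s(x) - 1*34244 = -225*sqrt(1 + sqrt(13)) - 1*34244 = -225*sqrt(1 + sqrt(13)) - 34244 = -34244 - 225*sqrt(1 + sqrt(13))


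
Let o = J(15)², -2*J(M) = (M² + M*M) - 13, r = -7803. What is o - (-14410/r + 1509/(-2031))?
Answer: 1008795436795/21130524 ≈ 47741.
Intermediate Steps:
J(M) = 13/2 - M² (J(M) = -((M² + M*M) - 13)/2 = -((M² + M²) - 13)/2 = -(2*M² - 13)/2 = -(-13 + 2*M²)/2 = 13/2 - M²)
o = 190969/4 (o = (13/2 - 1*15²)² = (13/2 - 1*225)² = (13/2 - 225)² = (-437/2)² = 190969/4 ≈ 47742.)
o - (-14410/r + 1509/(-2031)) = 190969/4 - (-14410/(-7803) + 1509/(-2031)) = 190969/4 - (-14410*(-1/7803) + 1509*(-1/2031)) = 190969/4 - (14410/7803 - 503/677) = 190969/4 - 1*5830661/5282631 = 190969/4 - 5830661/5282631 = 1008795436795/21130524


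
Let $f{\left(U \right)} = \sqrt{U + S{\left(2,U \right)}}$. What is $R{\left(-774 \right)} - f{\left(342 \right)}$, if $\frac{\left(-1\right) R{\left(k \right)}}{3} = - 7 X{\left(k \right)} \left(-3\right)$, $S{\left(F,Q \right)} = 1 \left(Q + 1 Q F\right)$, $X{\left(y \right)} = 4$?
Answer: $-252 - 6 \sqrt{38} \approx -288.99$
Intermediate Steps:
$S{\left(F,Q \right)} = Q + F Q$ ($S{\left(F,Q \right)} = 1 \left(Q + Q F\right) = 1 \left(Q + F Q\right) = Q + F Q$)
$R{\left(k \right)} = -252$ ($R{\left(k \right)} = - 3 \left(-7\right) 4 \left(-3\right) = - 3 \left(\left(-28\right) \left(-3\right)\right) = \left(-3\right) 84 = -252$)
$f{\left(U \right)} = 2 \sqrt{U}$ ($f{\left(U \right)} = \sqrt{U + U \left(1 + 2\right)} = \sqrt{U + U 3} = \sqrt{U + 3 U} = \sqrt{4 U} = 2 \sqrt{U}$)
$R{\left(-774 \right)} - f{\left(342 \right)} = -252 - 2 \sqrt{342} = -252 - 2 \cdot 3 \sqrt{38} = -252 - 6 \sqrt{38}$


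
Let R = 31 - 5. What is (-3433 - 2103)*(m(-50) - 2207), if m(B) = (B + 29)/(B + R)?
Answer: 12213108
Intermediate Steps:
R = 26
m(B) = (29 + B)/(26 + B) (m(B) = (B + 29)/(B + 26) = (29 + B)/(26 + B))
(-3433 - 2103)*(m(-50) - 2207) = (-3433 - 2103)*((29 - 50)/(26 - 50) - 2207) = -5536*(-21/(-24) - 2207) = -5536*(-1/24*(-21) - 2207) = -5536*(7/8 - 2207) = -5536*(-17649/8) = 12213108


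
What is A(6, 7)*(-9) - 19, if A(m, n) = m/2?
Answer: -46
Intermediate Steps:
A(m, n) = m/2 (A(m, n) = m*(½) = m/2)
A(6, 7)*(-9) - 19 = ((½)*6)*(-9) - 19 = 3*(-9) - 19 = -27 - 19 = -46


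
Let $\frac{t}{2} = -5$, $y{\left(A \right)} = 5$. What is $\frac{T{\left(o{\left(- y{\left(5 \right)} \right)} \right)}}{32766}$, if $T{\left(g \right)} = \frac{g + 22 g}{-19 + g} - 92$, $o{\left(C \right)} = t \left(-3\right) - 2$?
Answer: $- \frac{92}{147447} \approx -0.00062395$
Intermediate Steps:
$t = -10$ ($t = 2 \left(-5\right) = -10$)
$o{\left(C \right)} = 28$ ($o{\left(C \right)} = \left(-10\right) \left(-3\right) - 2 = 30 - 2 = 28$)
$T{\left(g \right)} = -92 + \frac{23 g}{-19 + g}$ ($T{\left(g \right)} = \frac{23 g}{-19 + g} - 92 = -92 + \frac{23 g}{-19 + g}$)
$\frac{T{\left(o{\left(- y{\left(5 \right)} \right)} \right)}}{32766} = \frac{23 \frac{1}{-19 + 28} \left(76 - 84\right)}{32766} = \frac{23 \left(76 - 84\right)}{9} \cdot \frac{1}{32766} = 23 \cdot \frac{1}{9} \left(-8\right) \frac{1}{32766} = \left(- \frac{184}{9}\right) \frac{1}{32766} = - \frac{92}{147447}$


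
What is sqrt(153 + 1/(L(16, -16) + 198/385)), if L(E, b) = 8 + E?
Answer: sqrt(112663122)/858 ≈ 12.371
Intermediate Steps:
sqrt(153 + 1/(L(16, -16) + 198/385)) = sqrt(153 + 1/((8 + 16) + 198/385)) = sqrt(153 + 1/(24 + 198*(1/385))) = sqrt(153 + 1/(24 + 18/35)) = sqrt(153 + 1/(858/35)) = sqrt(153 + 35/858) = sqrt(131309/858) = sqrt(112663122)/858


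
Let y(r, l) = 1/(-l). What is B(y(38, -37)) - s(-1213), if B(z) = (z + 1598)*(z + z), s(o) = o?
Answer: 1778851/1369 ≈ 1299.4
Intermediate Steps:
y(r, l) = -1/l
B(z) = 2*z*(1598 + z) (B(z) = (1598 + z)*(2*z) = 2*z*(1598 + z))
B(y(38, -37)) - s(-1213) = 2*(-1/(-37))*(1598 - 1/(-37)) - 1*(-1213) = 2*(-1*(-1/37))*(1598 - 1*(-1/37)) + 1213 = 2*(1/37)*(1598 + 1/37) + 1213 = 2*(1/37)*(59127/37) + 1213 = 118254/1369 + 1213 = 1778851/1369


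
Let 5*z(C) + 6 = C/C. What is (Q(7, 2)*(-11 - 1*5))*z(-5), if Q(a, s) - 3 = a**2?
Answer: 832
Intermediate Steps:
Q(a, s) = 3 + a**2
z(C) = -1 (z(C) = -6/5 + (C/C)/5 = -6/5 + (1/5)*1 = -6/5 + 1/5 = -1)
(Q(7, 2)*(-11 - 1*5))*z(-5) = ((3 + 7**2)*(-11 - 1*5))*(-1) = ((3 + 49)*(-11 - 5))*(-1) = (52*(-16))*(-1) = -832*(-1) = 832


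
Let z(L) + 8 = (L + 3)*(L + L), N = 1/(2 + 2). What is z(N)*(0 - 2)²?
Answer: -51/2 ≈ -25.500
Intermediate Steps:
N = ¼ (N = 1/4 = ¼ ≈ 0.25000)
z(L) = -8 + 2*L*(3 + L) (z(L) = -8 + (L + 3)*(L + L) = -8 + (3 + L)*(2*L) = -8 + 2*L*(3 + L))
z(N)*(0 - 2)² = (-8 + 2*(¼)² + 6*(¼))*(0 - 2)² = (-8 + 2*(1/16) + 3/2)*(-2)² = (-8 + ⅛ + 3/2)*4 = -51/8*4 = -51/2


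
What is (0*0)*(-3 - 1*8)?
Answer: 0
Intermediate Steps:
(0*0)*(-3 - 1*8) = 0*(-3 - 8) = 0*(-11) = 0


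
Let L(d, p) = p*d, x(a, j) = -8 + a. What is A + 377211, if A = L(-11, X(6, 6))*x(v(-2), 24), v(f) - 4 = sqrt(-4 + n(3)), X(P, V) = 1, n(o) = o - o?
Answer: 377255 - 22*I ≈ 3.7726e+5 - 22.0*I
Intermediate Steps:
n(o) = 0
v(f) = 4 + 2*I (v(f) = 4 + sqrt(-4 + 0) = 4 + sqrt(-4) = 4 + 2*I)
L(d, p) = d*p
A = 44 - 22*I (A = (-11*1)*(-8 + (4 + 2*I)) = -11*(-4 + 2*I) = 44 - 22*I ≈ 44.0 - 22.0*I)
A + 377211 = (44 - 22*I) + 377211 = 377255 - 22*I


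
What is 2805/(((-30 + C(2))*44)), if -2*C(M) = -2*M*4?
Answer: -255/88 ≈ -2.8977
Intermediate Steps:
C(M) = 4*M (C(M) = -(-2*M)*4/2 = -(-4)*M = 4*M)
2805/(((-30 + C(2))*44)) = 2805/(((-30 + 4*2)*44)) = 2805/(((-30 + 8)*44)) = 2805/((-22*44)) = 2805/(-968) = 2805*(-1/968) = -255/88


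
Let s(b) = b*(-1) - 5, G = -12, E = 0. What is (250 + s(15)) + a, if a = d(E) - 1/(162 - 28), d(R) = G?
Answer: 29211/134 ≈ 217.99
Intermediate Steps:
d(R) = -12
s(b) = -5 - b (s(b) = -b - 5 = -5 - b)
a = -1609/134 (a = -12 - 1/(162 - 28) = -12 - 1/134 = -1609/134 ≈ -12.007)
(250 + s(15)) + a = (250 + (-5 - 1*15)) - 1609/134 = (250 + (-5 - 15)) - 1609/134 = (250 - 20) - 1609/134 = 230 - 1609/134 = 29211/134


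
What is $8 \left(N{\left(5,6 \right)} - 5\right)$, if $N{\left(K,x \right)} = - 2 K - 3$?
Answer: $-144$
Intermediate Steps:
$N{\left(K,x \right)} = -3 - 2 K$
$8 \left(N{\left(5,6 \right)} - 5\right) = 8 \left(\left(-3 - 10\right) - 5\right) = 8 \left(-13 - 5\right) = 8 \left(-18\right) = -144$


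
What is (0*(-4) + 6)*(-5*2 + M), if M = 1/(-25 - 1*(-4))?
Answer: -422/7 ≈ -60.286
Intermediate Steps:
M = -1/21 (M = 1/(-25 + 4) = 1/(-21) = -1/21 ≈ -0.047619)
(0*(-4) + 6)*(-5*2 + M) = (0*(-4) + 6)*(-5*2 - 1/21) = (0 + 6)*(-10 - 1/21) = 6*(-211/21) = -422/7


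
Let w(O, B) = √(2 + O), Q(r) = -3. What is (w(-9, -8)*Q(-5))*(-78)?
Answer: 234*I*√7 ≈ 619.11*I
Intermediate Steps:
(w(-9, -8)*Q(-5))*(-78) = (√(2 - 9)*(-3))*(-78) = (√(-7)*(-3))*(-78) = ((I*√7)*(-3))*(-78) = -3*I*√7*(-78) = 234*I*√7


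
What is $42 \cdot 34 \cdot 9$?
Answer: $12852$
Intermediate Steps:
$42 \cdot 34 \cdot 9 = 1428 \cdot 9 = 12852$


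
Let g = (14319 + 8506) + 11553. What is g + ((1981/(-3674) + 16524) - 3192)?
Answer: 175284559/3674 ≈ 47709.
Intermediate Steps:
g = 34378 (g = 22825 + 11553 = 34378)
g + ((1981/(-3674) + 16524) - 3192) = 34378 + ((1981/(-3674) + 16524) - 3192) = 34378 + ((1981*(-1/3674) + 16524) - 3192) = 34378 + ((-1981/3674 + 16524) - 3192) = 34378 + (60707195/3674 - 3192) = 34378 + 48979787/3674 = 175284559/3674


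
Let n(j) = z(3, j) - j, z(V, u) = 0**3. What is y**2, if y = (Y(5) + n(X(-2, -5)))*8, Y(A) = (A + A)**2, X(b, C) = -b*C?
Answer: 774400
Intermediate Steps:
z(V, u) = 0
X(b, C) = -C*b
n(j) = -j (n(j) = 0 - j = -j)
Y(A) = 4*A**2 (Y(A) = (2*A)**2 = 4*A**2)
y = 880 (y = (4*5**2 - (-1)*(-5)*(-2))*8 = (4*25 - 1*(-10))*8 = (100 + 10)*8 = 110*8 = 880)
y**2 = 880**2 = 774400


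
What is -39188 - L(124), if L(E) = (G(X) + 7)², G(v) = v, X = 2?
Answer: -39269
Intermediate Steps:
L(E) = 81 (L(E) = (2 + 7)² = 9² = 81)
-39188 - L(124) = -39188 - 1*81 = -39188 - 81 = -39269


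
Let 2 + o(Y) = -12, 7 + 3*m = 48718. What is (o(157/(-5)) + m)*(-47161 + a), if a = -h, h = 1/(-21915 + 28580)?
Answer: -5099344214718/6665 ≈ -7.6509e+8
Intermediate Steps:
m = 16237 (m = -7/3 + (⅓)*48718 = -7/3 + 48718/3 = 16237)
o(Y) = -14 (o(Y) = -2 - 12 = -14)
h = 1/6665 ≈ 0.00015004
a = -1/6665 (a = -1*1/6665 = -1/6665 ≈ -0.00015004)
(o(157/(-5)) + m)*(-47161 + a) = (-14 + 16237)*(-47161 - 1/6665) = 16223*(-314328066/6665) = -5099344214718/6665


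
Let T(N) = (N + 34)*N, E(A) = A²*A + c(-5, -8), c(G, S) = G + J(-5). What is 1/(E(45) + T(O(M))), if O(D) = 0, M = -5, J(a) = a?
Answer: 1/91115 ≈ 1.0975e-5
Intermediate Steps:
c(G, S) = -5 + G (c(G, S) = G - 5 = -5 + G)
E(A) = -10 + A³ (E(A) = A²*A + (-5 - 5) = A³ - 10 = -10 + A³)
T(N) = N*(34 + N) (T(N) = (34 + N)*N = N*(34 + N))
1/(E(45) + T(O(M))) = 1/((-10 + 45³) + 0*(34 + 0)) = 1/((-10 + 91125) + 0*34) = 1/(91115 + 0) = 1/91115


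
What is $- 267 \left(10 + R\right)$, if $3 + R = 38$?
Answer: $-12015$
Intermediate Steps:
$R = 35$ ($R = -3 + 38 = 35$)
$- 267 \left(10 + R\right) = - 267 \left(10 + 35\right) = \left(-267\right) 45 = -12015$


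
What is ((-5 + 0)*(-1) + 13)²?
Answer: 324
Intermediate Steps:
((-5 + 0)*(-1) + 13)² = (-5*(-1) + 13)² = (5 + 13)² = 18² = 324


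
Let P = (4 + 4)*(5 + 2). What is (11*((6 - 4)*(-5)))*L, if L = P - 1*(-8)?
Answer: -7040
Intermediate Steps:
P = 56 (P = 8*7 = 56)
L = 64 (L = 56 - 1*(-8) = 56 + 8 = 64)
(11*((6 - 4)*(-5)))*L = (11*((6 - 4)*(-5)))*64 = (11*(2*(-5)))*64 = (11*(-10))*64 = -110*64 = -7040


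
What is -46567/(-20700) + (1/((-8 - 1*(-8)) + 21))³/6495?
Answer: 62244758917/27669089700 ≈ 2.2496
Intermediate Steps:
-46567/(-20700) + (1/((-8 - 1*(-8)) + 21))³/6495 = -46567*(-1/20700) + (1/((-8 + 8) + 21))³*(1/6495) = 46567/20700 + (1/(0 + 21))³*(1/6495) = 46567/20700 + (1/21)³*(1/6495) = 46567/20700 + (1/9261)*(1/6495) = 46567/20700 + 1/60150195 = 62244758917/27669089700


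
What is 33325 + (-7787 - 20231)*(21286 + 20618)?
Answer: -1174032947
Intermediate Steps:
33325 + (-7787 - 20231)*(21286 + 20618) = 33325 - 28018*41904 = 33325 - 1174066272 = -1174032947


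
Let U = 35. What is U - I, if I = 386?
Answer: -351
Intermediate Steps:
U - I = 35 - 1*386 = 35 - 386 = -351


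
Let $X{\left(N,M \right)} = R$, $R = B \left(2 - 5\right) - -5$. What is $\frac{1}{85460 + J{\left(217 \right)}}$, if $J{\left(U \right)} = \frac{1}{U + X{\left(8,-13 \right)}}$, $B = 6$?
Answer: $\frac{204}{17433841} \approx 1.1701 \cdot 10^{-5}$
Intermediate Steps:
$R = -13$ ($R = 6 \left(2 - 5\right) - -5 = 6 \left(-3\right) + 5 = -18 + 5 = -13$)
$X{\left(N,M \right)} = -13$
$J{\left(U \right)} = \frac{1}{-13 + U}$ ($J{\left(U \right)} = \frac{1}{U - 13} = \frac{1}{-13 + U}$)
$\frac{1}{85460 + J{\left(217 \right)}} = \frac{1}{85460 + \frac{1}{-13 + 217}} = \frac{1}{85460 + \frac{1}{204}} = \frac{1}{\frac{17433841}{204}} = \frac{204}{17433841}$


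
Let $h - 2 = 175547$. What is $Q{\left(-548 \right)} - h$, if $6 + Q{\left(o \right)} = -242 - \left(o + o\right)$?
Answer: $-174701$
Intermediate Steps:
$h = 175549$ ($h = 2 + 175547 = 175549$)
$Q{\left(o \right)} = -248 - 2 o$ ($Q{\left(o \right)} = -6 - \left(242 + 2 o\right) = -248 - 2 o$)
$Q{\left(-548 \right)} - h = \left(-248 - -1096\right) - 175549 = \left(-248 + 1096\right) - 175549 = 848 - 175549 = -174701$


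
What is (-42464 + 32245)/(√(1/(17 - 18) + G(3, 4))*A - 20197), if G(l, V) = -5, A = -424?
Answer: 206393143/408997465 - 4332856*I*√6/408997465 ≈ 0.50463 - 0.02595*I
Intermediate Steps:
(-42464 + 32245)/(√(1/(17 - 18) + G(3, 4))*A - 20197) = (-42464 + 32245)/(√(1/(17 - 18) - 5)*(-424) - 20197) = -10219/(√(1/(-1) - 5)*(-424) - 20197) = -10219/(√(-1 - 5)*(-424) - 20197) = -10219/(√(-6)*(-424) - 20197) = -10219/((I*√6)*(-424) - 20197) = -10219/(-424*I*√6 - 20197) = -10219/(-20197 - 424*I*√6)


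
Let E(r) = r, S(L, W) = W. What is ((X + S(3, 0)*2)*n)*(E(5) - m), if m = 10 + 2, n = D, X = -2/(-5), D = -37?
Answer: 518/5 ≈ 103.60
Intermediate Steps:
X = 2/5 (X = -2*(-1/5) = 2/5 ≈ 0.40000)
n = -37
m = 12
((X + S(3, 0)*2)*n)*(E(5) - m) = ((2/5 + 0*2)*(-37))*(5 - 1*12) = ((2/5 + 0)*(-37))*(5 - 12) = ((2/5)*(-37))*(-7) = -74/5*(-7) = 518/5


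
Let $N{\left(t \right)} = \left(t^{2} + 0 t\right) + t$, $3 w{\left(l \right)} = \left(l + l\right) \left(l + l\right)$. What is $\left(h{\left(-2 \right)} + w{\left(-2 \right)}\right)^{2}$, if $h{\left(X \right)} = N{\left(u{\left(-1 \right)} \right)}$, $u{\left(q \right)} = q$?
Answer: $\frac{256}{9} \approx 28.444$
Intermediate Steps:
$w{\left(l \right)} = \frac{4 l^{2}}{3}$ ($w{\left(l \right)} = \frac{\left(l + l\right) \left(l + l\right)}{3} = \frac{2 l 2 l}{3} = \frac{4 l^{2}}{3}$)
$N{\left(t \right)} = t + t^{2}$ ($N{\left(t \right)} = \left(t^{2} + 0\right) + t = t^{2} + t = t + t^{2}$)
$h{\left(X \right)} = 0$ ($h{\left(X \right)} = - (1 - 1) = \left(-1\right) 0 = 0$)
$\left(h{\left(-2 \right)} + w{\left(-2 \right)}\right)^{2} = \left(0 + \frac{4 \left(-2\right)^{2}}{3}\right)^{2} = \left(0 + \frac{4}{3} \cdot 4\right)^{2} = \left(0 + \frac{16}{3}\right)^{2} = \left(\frac{16}{3}\right)^{2} = \frac{256}{9}$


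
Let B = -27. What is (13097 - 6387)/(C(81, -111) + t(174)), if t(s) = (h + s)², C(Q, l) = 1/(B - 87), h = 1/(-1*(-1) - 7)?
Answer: 917928/4133825 ≈ 0.22205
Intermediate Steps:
h = -⅙ (h = 1/(1 - 7) = 1/(-6) = -⅙ ≈ -0.16667)
C(Q, l) = -1/114 (C(Q, l) = 1/(-27 - 87) = 1/(-114) = -1/114)
t(s) = (-⅙ + s)²
(13097 - 6387)/(C(81, -111) + t(174)) = (13097 - 6387)/(-1/114 + (-1 + 6*174)²/36) = 6710/(-1/114 + (-1 + 1044)²/36) = 6710/(-1/114 + (1/36)*1043²) = 6710/(-1/114 + (1/36)*1087849) = 6710/(-1/114 + 1087849/36) = 6710/(20669125/684) = 6710*(684/20669125) = 917928/4133825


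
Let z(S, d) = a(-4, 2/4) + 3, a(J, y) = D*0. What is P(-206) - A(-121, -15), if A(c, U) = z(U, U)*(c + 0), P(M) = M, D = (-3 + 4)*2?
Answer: 157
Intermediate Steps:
D = 2 (D = 1*2 = 2)
a(J, y) = 0 (a(J, y) = 2*0 = 0)
z(S, d) = 3 (z(S, d) = 0 + 3 = 3)
A(c, U) = 3*c (A(c, U) = 3*(c + 0) = 3*c)
P(-206) - A(-121, -15) = -206 - 3*(-121) = -206 - 1*(-363) = -206 + 363 = 157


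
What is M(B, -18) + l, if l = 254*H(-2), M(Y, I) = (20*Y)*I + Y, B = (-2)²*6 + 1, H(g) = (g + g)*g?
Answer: -6943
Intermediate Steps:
H(g) = 2*g² (H(g) = (2*g)*g = 2*g²)
B = 25 (B = 4*6 + 1 = 24 + 1 = 25)
M(Y, I) = Y + 20*I*Y (M(Y, I) = 20*I*Y + Y = Y + 20*I*Y)
l = 2032 (l = 254*(2*(-2)²) = 254*(2*4) = 254*8 = 2032)
M(B, -18) + l = 25*(1 + 20*(-18)) + 2032 = 25*(1 - 360) + 2032 = 25*(-359) + 2032 = -8975 + 2032 = -6943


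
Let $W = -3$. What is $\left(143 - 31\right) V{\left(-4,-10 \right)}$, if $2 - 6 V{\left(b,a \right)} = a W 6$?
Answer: $- \frac{9968}{3} \approx -3322.7$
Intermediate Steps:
$V{\left(b,a \right)} = \frac{1}{3} + 3 a$ ($V{\left(b,a \right)} = \frac{1}{3} - \frac{a \left(-3\right) 6}{6} = \frac{1}{3} - \frac{- 3 a 6}{6} = \frac{1}{3} - \frac{\left(-18\right) a}{6} = \frac{1}{3} + 3 a$)
$\left(143 - 31\right) V{\left(-4,-10 \right)} = \left(143 - 31\right) \left(\frac{1}{3} + 3 \left(-10\right)\right) = 112 \left(\frac{1}{3} - 30\right) = 112 \left(- \frac{89}{3}\right) = - \frac{9968}{3}$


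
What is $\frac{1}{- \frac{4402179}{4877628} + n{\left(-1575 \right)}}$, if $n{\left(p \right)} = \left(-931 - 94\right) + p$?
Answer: $- \frac{1625876}{4228744993} \approx -0.00038448$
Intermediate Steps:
$n{\left(p \right)} = -1025 + p$
$\frac{1}{- \frac{4402179}{4877628} + n{\left(-1575 \right)}} = \frac{1}{- \frac{4402179}{4877628} - 2600} = \frac{1}{\left(-4402179\right) \frac{1}{4877628} - 2600} = \frac{1}{- \frac{1467393}{1625876} - 2600} = \frac{1}{- \frac{4228744993}{1625876}} = - \frac{1625876}{4228744993}$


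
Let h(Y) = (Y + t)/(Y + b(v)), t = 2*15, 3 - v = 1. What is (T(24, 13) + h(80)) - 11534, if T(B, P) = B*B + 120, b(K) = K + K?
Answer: -455141/42 ≈ -10837.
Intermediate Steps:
v = 2 (v = 3 - 1*1 = 3 - 1 = 2)
t = 30
b(K) = 2*K
T(B, P) = 120 + B**2 (T(B, P) = B**2 + 120 = 120 + B**2)
h(Y) = (30 + Y)/(4 + Y) (h(Y) = (Y + 30)/(Y + 2*2) = (30 + Y)/(Y + 4) = (30 + Y)/(4 + Y))
(T(24, 13) + h(80)) - 11534 = ((120 + 24**2) + (30 + 80)/(4 + 80)) - 11534 = ((120 + 576) + 110/84) - 11534 = (696 + (1/84)*110) - 11534 = (696 + 55/42) - 11534 = 29287/42 - 11534 = -455141/42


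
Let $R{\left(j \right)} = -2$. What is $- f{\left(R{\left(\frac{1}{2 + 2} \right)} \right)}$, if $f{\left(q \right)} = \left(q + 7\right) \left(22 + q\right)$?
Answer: $-100$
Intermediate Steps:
$f{\left(q \right)} = \left(7 + q\right) \left(22 + q\right)$
$- f{\left(R{\left(\frac{1}{2 + 2} \right)} \right)} = - (154 + \left(-2\right)^{2} + 29 \left(-2\right)) = - (154 + 4 - 58) = \left(-1\right) 100 = -100$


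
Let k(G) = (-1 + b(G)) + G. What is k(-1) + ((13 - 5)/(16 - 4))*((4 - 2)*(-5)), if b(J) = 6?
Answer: -8/3 ≈ -2.6667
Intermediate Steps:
k(G) = 5 + G (k(G) = (-1 + 6) + G = 5 + G)
k(-1) + ((13 - 5)/(16 - 4))*((4 - 2)*(-5)) = (5 - 1) + ((13 - 5)/(16 - 4))*((4 - 2)*(-5)) = 4 + (8/12)*(2*(-5)) = 4 + (8*(1/12))*(-10) = 4 + (⅔)*(-10) = 4 - 20/3 = -8/3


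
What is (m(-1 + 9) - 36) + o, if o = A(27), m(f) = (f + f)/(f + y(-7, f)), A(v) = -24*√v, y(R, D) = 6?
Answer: -244/7 - 72*√3 ≈ -159.56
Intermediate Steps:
m(f) = 2*f/(6 + f) (m(f) = (f + f)/(f + 6) = (2*f)/(6 + f) = 2*f/(6 + f))
o = -72*√3 ≈ -124.71
(m(-1 + 9) - 36) + o = (2*(-1 + 9)/(6 + (-1 + 9)) - 36) - 72*√3 = (2*8/(6 + 8) - 36) - 72*√3 = (2*8/14 - 36) - 72*√3 = (2*8*(1/14) - 36) - 72*√3 = (8/7 - 36) - 72*√3 = -244/7 - 72*√3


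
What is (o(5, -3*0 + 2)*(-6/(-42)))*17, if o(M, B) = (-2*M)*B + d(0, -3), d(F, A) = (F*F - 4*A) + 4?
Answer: -68/7 ≈ -9.7143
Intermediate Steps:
d(F, A) = 4 + F**2 - 4*A (d(F, A) = (F**2 - 4*A) + 4 = 4 + F**2 - 4*A)
o(M, B) = 16 - 2*B*M (o(M, B) = (-2*M)*B + (4 + 0**2 - 4*(-3)) = -2*B*M + (4 + 0 + 12) = -2*B*M + 16 = 16 - 2*B*M)
(o(5, -3*0 + 2)*(-6/(-42)))*17 = ((16 - 2*(-3*0 + 2)*5)*(-6/(-42)))*17 = ((16 - 2*(0 + 2)*5)*(-6*(-1/42)))*17 = ((16 - 2*2*5)*(1/7))*17 = ((16 - 20)*(1/7))*17 = -4*1/7*17 = -4/7*17 = -68/7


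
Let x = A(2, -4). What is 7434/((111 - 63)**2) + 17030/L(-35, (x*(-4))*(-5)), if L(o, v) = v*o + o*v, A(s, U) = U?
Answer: 28079/4480 ≈ 6.2676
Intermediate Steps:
x = -4
L(o, v) = 2*o*v (L(o, v) = o*v + o*v = 2*o*v)
7434/((111 - 63)**2) + 17030/L(-35, (x*(-4))*(-5)) = 7434/((111 - 63)**2) + 17030/((2*(-35)*(-4*(-4)*(-5)))) = 7434/(48**2) + 17030/((2*(-35)*(16*(-5)))) = 7434/2304 + 17030/((2*(-35)*(-80))) = 7434*(1/2304) + 17030/5600 = 413/128 + 17030*(1/5600) = 413/128 + 1703/560 = 28079/4480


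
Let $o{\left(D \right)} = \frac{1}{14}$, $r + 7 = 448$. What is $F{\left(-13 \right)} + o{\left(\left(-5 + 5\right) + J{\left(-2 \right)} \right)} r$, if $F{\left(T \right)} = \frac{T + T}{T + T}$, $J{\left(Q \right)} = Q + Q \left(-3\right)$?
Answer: $\frac{65}{2} \approx 32.5$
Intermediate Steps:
$J{\left(Q \right)} = - 2 Q$ ($J{\left(Q \right)} = Q - 3 Q = - 2 Q$)
$F{\left(T \right)} = 1$ ($F{\left(T \right)} = \frac{2 T}{2 T} = 2 T \frac{1}{2 T} = 1$)
$r = 441$ ($r = -7 + 448 = 441$)
$o{\left(D \right)} = \frac{1}{14}$
$F{\left(-13 \right)} + o{\left(\left(-5 + 5\right) + J{\left(-2 \right)} \right)} r = 1 + \frac{1}{14} \cdot 441 = 1 + \frac{63}{2} = \frac{65}{2}$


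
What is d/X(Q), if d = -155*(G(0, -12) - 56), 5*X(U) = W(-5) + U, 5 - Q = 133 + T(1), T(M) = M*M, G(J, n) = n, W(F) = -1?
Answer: -5270/13 ≈ -405.38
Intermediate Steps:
T(M) = M**2
Q = -129 (Q = 5 - (133 + 1**2) = 5 - (133 + 1) = 5 - 1*134 = 5 - 134 = -129)
X(U) = -1/5 + U/5 (X(U) = (-1 + U)/5 = -1/5 + U/5)
d = 10540 (d = -155*(-12 - 56) = -155*(-68) = 10540)
d/X(Q) = 10540/(-1/5 + (1/5)*(-129)) = 10540/(-1/5 - 129/5) = 10540/(-26) = 10540*(-1/26) = -5270/13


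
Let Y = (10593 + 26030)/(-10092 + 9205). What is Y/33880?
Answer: -36623/30051560 ≈ -0.0012187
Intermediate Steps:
Y = -36623/887 (Y = 36623/(-887) = 36623*(-1/887) = -36623/887 ≈ -41.289)
Y/33880 = -36623/887/33880 = -36623/887*1/33880 = -36623/30051560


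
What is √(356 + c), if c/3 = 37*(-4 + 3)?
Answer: 7*√5 ≈ 15.652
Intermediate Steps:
c = -111 (c = 3*(37*(-4 + 3)) = 3*(37*(-1)) = 3*(-37) = -111)
√(356 + c) = √(356 - 111) = √245 = 7*√5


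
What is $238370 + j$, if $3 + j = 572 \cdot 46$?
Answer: $264679$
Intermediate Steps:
$j = 26309$ ($j = -3 + 572 \cdot 46 = -3 + 26312 = 26309$)
$238370 + j = 238370 + 26309 = 264679$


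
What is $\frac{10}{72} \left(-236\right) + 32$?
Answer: $- \frac{7}{9} \approx -0.77778$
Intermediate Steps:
$\frac{10}{72} \left(-236\right) + 32 = 10 \cdot \frac{1}{72} \left(-236\right) + 32 = \frac{5}{36} \left(-236\right) + 32 = - \frac{295}{9} + 32 = - \frac{7}{9}$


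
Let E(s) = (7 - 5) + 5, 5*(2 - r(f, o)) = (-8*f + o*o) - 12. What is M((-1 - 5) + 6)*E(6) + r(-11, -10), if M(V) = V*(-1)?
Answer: -166/5 ≈ -33.200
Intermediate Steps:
r(f, o) = 22/5 - o²/5 + 8*f/5 (r(f, o) = 2 - ((-8*f + o*o) - 12)/5 = 2 - ((-8*f + o²) - 12)/5 = 2 - ((o² - 8*f) - 12)/5 = 2 - (-12 + o² - 8*f)/5 = 2 + (12/5 - o²/5 + 8*f/5) = 22/5 - o²/5 + 8*f/5)
E(s) = 7 (E(s) = 2 + 5 = 7)
M(V) = -V
M((-1 - 5) + 6)*E(6) + r(-11, -10) = -((-1 - 5) + 6)*7 + (22/5 - ⅕*(-10)² + (8/5)*(-11)) = -(-6 + 6)*7 + (22/5 - ⅕*100 - 88/5) = -1*0*7 + (22/5 - 20 - 88/5) = 0*7 - 166/5 = 0 - 166/5 = -166/5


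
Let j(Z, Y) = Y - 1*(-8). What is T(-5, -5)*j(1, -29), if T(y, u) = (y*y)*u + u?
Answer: 2730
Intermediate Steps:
T(y, u) = u + u*y² (T(y, u) = y²*u + u = u*y² + u = u + u*y²)
j(Z, Y) = 8 + Y (j(Z, Y) = Y + 8 = 8 + Y)
T(-5, -5)*j(1, -29) = (-5*(1 + (-5)²))*(8 - 29) = -5*(1 + 25)*(-21) = -5*26*(-21) = -130*(-21) = 2730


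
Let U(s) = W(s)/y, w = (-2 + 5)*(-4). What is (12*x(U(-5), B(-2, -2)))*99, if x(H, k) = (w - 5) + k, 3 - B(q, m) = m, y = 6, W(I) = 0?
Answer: -14256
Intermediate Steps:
B(q, m) = 3 - m
w = -12 (w = 3*(-4) = -12)
U(s) = 0 (U(s) = 0/6 = 0*(1/6) = 0)
x(H, k) = -17 + k (x(H, k) = (-12 - 5) + k = -17 + k)
(12*x(U(-5), B(-2, -2)))*99 = (12*(-17 + (3 - 1*(-2))))*99 = (12*(-17 + (3 + 2)))*99 = (12*(-17 + 5))*99 = (12*(-12))*99 = -144*99 = -14256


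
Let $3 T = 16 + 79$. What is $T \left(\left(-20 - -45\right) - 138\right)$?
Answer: $- \frac{10735}{3} \approx -3578.3$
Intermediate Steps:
$T = \frac{95}{3}$ ($T = \frac{16 + 79}{3} = \frac{1}{3} \cdot 95 = \frac{95}{3} \approx 31.667$)
$T \left(\left(-20 - -45\right) - 138\right) = \frac{95 \left(\left(-20 - -45\right) - 138\right)}{3} = \frac{95 \left(\left(-20 + 45\right) - 138\right)}{3} = \frac{95 \left(25 - 138\right)}{3} = \frac{95}{3} \left(-113\right) = - \frac{10735}{3}$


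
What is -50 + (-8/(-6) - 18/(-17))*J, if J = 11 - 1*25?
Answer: -4258/51 ≈ -83.490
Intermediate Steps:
J = -14 (J = 11 - 25 = -14)
-50 + (-8/(-6) - 18/(-17))*J = -50 + (-8/(-6) - 18/(-17))*(-14) = -50 + (-8*(-1/6) - 18*(-1/17))*(-14) = -50 + (4/3 + 18/17)*(-14) = -50 + (122/51)*(-14) = -50 - 1708/51 = -4258/51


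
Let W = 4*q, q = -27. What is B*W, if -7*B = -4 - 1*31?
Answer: -540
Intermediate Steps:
B = 5 (B = -(-4 - 1*31)/7 = -(-4 - 31)/7 = -⅐*(-35) = 5)
W = -108 (W = 4*(-27) = -108)
B*W = 5*(-108) = -540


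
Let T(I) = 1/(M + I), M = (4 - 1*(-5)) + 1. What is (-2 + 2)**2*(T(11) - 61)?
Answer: 0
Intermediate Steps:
M = 10 (M = (4 + 5) + 1 = 9 + 1 = 10)
T(I) = 1/(10 + I)
(-2 + 2)**2*(T(11) - 61) = (-2 + 2)**2*(1/(10 + 11) - 61) = 0**2*(1/21 - 61) = 0*(1/21 - 61) = 0*(-1280/21) = 0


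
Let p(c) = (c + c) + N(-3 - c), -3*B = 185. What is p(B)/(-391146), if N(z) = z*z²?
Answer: -2724223/5280471 ≈ -0.51591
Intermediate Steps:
B = -185/3 (B = -⅓*185 = -185/3 ≈ -61.667)
N(z) = z³
p(c) = (-3 - c)³ + 2*c (p(c) = (c + c) + (-3 - c)³ = 2*c + (-3 - c)³ = (-3 - c)³ + 2*c)
p(B)/(-391146) = (-(3 - 185/3)³ + 2*(-185/3))/(-391146) = (-(-176/3)³ - 370/3)*(-1/391146) = (-1*(-5451776/27) - 370/3)*(-1/391146) = (5451776/27 - 370/3)*(-1/391146) = (5448446/27)*(-1/391146) = -2724223/5280471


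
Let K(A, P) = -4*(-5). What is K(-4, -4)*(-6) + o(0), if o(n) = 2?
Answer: -118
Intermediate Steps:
K(A, P) = 20
K(-4, -4)*(-6) + o(0) = 20*(-6) + 2 = -120 + 2 = -118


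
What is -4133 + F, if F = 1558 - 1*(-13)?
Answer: -2562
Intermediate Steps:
F = 1571 (F = 1558 + 13 = 1571)
-4133 + F = -4133 + 1571 = -2562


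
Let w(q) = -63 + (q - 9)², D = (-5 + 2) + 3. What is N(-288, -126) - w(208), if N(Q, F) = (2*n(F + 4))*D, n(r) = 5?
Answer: -39538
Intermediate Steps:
D = 0 (D = -3 + 3 = 0)
N(Q, F) = 0 (N(Q, F) = (2*5)*0 = 10*0 = 0)
w(q) = -63 + (-9 + q)²
N(-288, -126) - w(208) = 0 - (-63 + (-9 + 208)²) = 0 - (-63 + 199²) = 0 - (-63 + 39601) = 0 - 1*39538 = 0 - 39538 = -39538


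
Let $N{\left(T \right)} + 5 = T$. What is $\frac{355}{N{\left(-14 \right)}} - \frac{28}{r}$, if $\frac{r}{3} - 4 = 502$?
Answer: $- \frac{269711}{14421} \approx -18.703$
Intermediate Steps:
$N{\left(T \right)} = -5 + T$
$r = 1518$ ($r = 12 + 3 \cdot 502 = 12 + 1506 = 1518$)
$\frac{355}{N{\left(-14 \right)}} - \frac{28}{r} = \frac{355}{-5 - 14} - \frac{28}{1518} = \frac{355}{-19} - \frac{14}{759} = 355 \left(- \frac{1}{19}\right) - \frac{14}{759} = - \frac{355}{19} - \frac{14}{759} = - \frac{269711}{14421}$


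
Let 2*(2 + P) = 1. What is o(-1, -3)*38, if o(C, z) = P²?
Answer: 171/2 ≈ 85.500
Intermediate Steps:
P = -3/2 (P = -2 + (½)*1 = -2 + ½ = -3/2 ≈ -1.5000)
o(C, z) = 9/4 (o(C, z) = (-3/2)² = 9/4)
o(-1, -3)*38 = (9/4)*38 = 171/2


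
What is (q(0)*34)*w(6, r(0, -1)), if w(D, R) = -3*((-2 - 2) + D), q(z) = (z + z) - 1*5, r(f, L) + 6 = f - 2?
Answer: 1020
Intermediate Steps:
r(f, L) = -8 + f (r(f, L) = -6 + (f - 2) = -6 + (-2 + f) = -8 + f)
q(z) = -5 + 2*z (q(z) = 2*z - 5 = -5 + 2*z)
w(D, R) = 12 - 3*D (w(D, R) = -3*(-4 + D) = 12 - 3*D)
(q(0)*34)*w(6, r(0, -1)) = ((-5 + 2*0)*34)*(12 - 3*6) = ((-5 + 0)*34)*(12 - 18) = -5*34*(-6) = -170*(-6) = 1020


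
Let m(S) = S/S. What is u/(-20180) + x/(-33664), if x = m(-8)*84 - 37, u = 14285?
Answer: -24091935/33966976 ≈ -0.70928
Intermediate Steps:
m(S) = 1
x = 47 (x = 1*84 - 37 = 84 - 37 = 47)
u/(-20180) + x/(-33664) = 14285/(-20180) + 47/(-33664) = 14285*(-1/20180) + 47*(-1/33664) = -2857/4036 - 47/33664 = -24091935/33966976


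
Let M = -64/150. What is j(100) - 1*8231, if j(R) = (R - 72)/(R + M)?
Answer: -15366752/1867 ≈ -8230.7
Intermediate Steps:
M = -32/75 (M = -64*1/150 = -32/75 ≈ -0.42667)
j(R) = (-72 + R)/(-32/75 + R) (j(R) = (R - 72)/(R - 32/75) = (-72 + R)/(-32/75 + R))
j(100) - 1*8231 = 75*(-72 + 100)/(-32 + 75*100) - 1*8231 = 75*28/(-32 + 7500) - 8231 = 75*28/7468 - 8231 = 75*(1/7468)*28 - 8231 = 525/1867 - 8231 = -15366752/1867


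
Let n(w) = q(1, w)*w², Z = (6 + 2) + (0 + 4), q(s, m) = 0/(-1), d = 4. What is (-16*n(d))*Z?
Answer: 0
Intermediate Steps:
q(s, m) = 0 (q(s, m) = 0*(-1) = 0)
Z = 12 (Z = 8 + 4 = 12)
n(w) = 0 (n(w) = 0*w² = 0)
(-16*n(d))*Z = -16*0*12 = 0*12 = 0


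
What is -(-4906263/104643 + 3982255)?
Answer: -138903401234/34881 ≈ -3.9822e+6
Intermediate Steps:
-(-4906263/104643 + 3982255) = -(-4906263*1/104643 + 3982255) = -(-1635421/34881 + 3982255) = -1*138903401234/34881 = -138903401234/34881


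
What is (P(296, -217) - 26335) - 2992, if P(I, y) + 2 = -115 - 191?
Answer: -29635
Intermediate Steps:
P(I, y) = -308 (P(I, y) = -2 + (-115 - 191) = -2 - 306 = -308)
(P(296, -217) - 26335) - 2992 = (-308 - 26335) - 2992 = -26643 - 2992 = -29635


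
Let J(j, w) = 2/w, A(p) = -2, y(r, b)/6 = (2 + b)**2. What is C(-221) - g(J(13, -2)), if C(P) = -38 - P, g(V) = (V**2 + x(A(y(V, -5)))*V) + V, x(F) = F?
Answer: 181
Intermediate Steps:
y(r, b) = 6*(2 + b)**2
g(V) = V**2 - V (g(V) = (V**2 - 2*V) + V = V**2 - V)
C(-221) - g(J(13, -2)) = (-38 - 1*(-221)) - 2/(-2)*(-1 + 2/(-2)) = (-38 + 221) - 2*(-1/2)*(-1 + 2*(-1/2)) = 183 - (-1)*(-1 - 1) = 183 - (-1)*(-2) = 183 - 1*2 = 183 - 2 = 181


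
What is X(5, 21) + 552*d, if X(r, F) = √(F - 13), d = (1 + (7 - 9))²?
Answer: 552 + 2*√2 ≈ 554.83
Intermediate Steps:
d = 1 (d = (1 - 2)² = (-1)² = 1)
X(r, F) = √(-13 + F)
X(5, 21) + 552*d = √(-13 + 21) + 552*1 = √8 + 552 = 2*√2 + 552 = 552 + 2*√2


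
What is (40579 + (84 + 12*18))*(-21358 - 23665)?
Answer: -1840495217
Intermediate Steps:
(40579 + (84 + 12*18))*(-21358 - 23665) = (40579 + (84 + 216))*(-45023) = (40579 + 300)*(-45023) = 40879*(-45023) = -1840495217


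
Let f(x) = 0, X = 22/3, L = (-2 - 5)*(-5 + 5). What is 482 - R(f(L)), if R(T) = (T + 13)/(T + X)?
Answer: 10565/22 ≈ 480.23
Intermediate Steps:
L = 0 (L = -7*0 = 0)
X = 22/3 (X = 22*(⅓) = 22/3 ≈ 7.3333)
R(T) = (13 + T)/(22/3 + T) (R(T) = (T + 13)/(T + 22/3) = (13 + T)/(22/3 + T))
482 - R(f(L)) = 482 - 3*(13 + 0)/(22 + 3*0) = 482 - 3*13/(22 + 0) = 482 - 3*13/22 = 482 - 1*39/22 = 482 - 39/22 = 10565/22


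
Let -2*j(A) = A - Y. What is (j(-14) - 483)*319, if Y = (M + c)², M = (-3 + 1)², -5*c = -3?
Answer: -7423449/50 ≈ -1.4847e+5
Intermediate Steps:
c = ⅗ (c = -⅕*(-3) = ⅗ ≈ 0.60000)
M = 4 (M = (-2)² = 4)
Y = 529/25 (Y = (4 + ⅗)² = (23/5)² = 529/25 ≈ 21.160)
j(A) = 529/50 - A/2 (j(A) = -(A - 1*529/25)/2 = -(A - 529/25)/2 = -(-529/25 + A)/2 = 529/50 - A/2)
(j(-14) - 483)*319 = ((529/50 - ½*(-14)) - 483)*319 = ((529/50 + 7) - 483)*319 = (879/50 - 483)*319 = -23271/50*319 = -7423449/50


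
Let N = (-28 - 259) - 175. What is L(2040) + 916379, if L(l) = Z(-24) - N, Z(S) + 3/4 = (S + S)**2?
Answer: 3676577/4 ≈ 9.1914e+5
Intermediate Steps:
N = -462 (N = -287 - 175 = -462)
Z(S) = -3/4 + 4*S**2 (Z(S) = -3/4 + (S + S)**2 = -3/4 + (2*S)**2 = -3/4 + 4*S**2)
L(l) = 11061/4 (L(l) = (-3/4 + 4*(-24)**2) - 1*(-462) = (-3/4 + 4*576) + 462 = (-3/4 + 2304) + 462 = 9213/4 + 462 = 11061/4)
L(2040) + 916379 = 11061/4 + 916379 = 3676577/4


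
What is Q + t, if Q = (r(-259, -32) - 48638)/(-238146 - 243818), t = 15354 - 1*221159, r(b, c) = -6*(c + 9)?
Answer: -24797638130/120491 ≈ -2.0581e+5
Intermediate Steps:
r(b, c) = -54 - 6*c (r(b, c) = -6*(9 + c) = -54 - 6*c)
t = -205805 (t = 15354 - 221159 = -205805)
Q = 12125/120491 (Q = ((-54 - 6*(-32)) - 48638)/(-238146 - 243818) = ((-54 + 192) - 48638)/(-481964) = (138 - 48638)*(-1/481964) = -48500*(-1/481964) = 12125/120491 ≈ 0.10063)
Q + t = 12125/120491 - 205805 = -24797638130/120491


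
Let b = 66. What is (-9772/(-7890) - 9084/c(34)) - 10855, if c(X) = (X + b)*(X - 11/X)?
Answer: -245194481371/22585125 ≈ -10856.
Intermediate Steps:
c(X) = (66 + X)*(X - 11/X) (c(X) = (X + 66)*(X - 11/X) = (66 + X)*(X - 11/X))
(-9772/(-7890) - 9084/c(34)) - 10855 = (-9772/(-7890) - 9084/(-11 + 34² - 726/34 + 66*34)) - 10855 = (-9772*(-1/7890) - 9084/(-11 + 1156 - 726*1/34 + 2244)) - 10855 = (4886/3945 - 9084/(-11 + 1156 - 363/17 + 2244)) - 10855 = (4886/3945 - 9084/57250/17) - 10855 = (4886/3945 - 9084*17/57250) - 10855 = (4886/3945 - 77214/28625) - 10855 = -32949496/22585125 - 10855 = -245194481371/22585125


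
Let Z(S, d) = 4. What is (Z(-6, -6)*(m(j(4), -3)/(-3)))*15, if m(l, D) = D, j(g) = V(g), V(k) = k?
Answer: 60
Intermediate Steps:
j(g) = g
(Z(-6, -6)*(m(j(4), -3)/(-3)))*15 = (4*(-3/(-3)))*15 = (4*(-3*(-⅓)))*15 = (4*1)*15 = 4*15 = 60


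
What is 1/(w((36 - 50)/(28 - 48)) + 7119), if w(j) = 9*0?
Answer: 1/7119 ≈ 0.00014047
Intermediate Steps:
w(j) = 0
1/(w((36 - 50)/(28 - 48)) + 7119) = 1/(0 + 7119) = 1/7119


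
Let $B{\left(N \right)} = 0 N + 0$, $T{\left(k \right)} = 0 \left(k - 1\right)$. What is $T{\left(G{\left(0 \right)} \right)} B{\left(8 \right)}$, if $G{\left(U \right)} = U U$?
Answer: $0$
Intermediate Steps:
$G{\left(U \right)} = U^{2}$
$T{\left(k \right)} = 0$ ($T{\left(k \right)} = 0 \left(-1 + k\right) = 0$)
$B{\left(N \right)} = 0$ ($B{\left(N \right)} = 0 + 0 = 0$)
$T{\left(G{\left(0 \right)} \right)} B{\left(8 \right)} = 0 \cdot 0 = 0$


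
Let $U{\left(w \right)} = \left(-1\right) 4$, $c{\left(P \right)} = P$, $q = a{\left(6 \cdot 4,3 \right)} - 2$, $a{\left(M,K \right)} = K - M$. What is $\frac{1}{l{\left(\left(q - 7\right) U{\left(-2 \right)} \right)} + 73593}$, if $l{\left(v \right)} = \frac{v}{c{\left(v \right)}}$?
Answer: $\frac{1}{73594} \approx 1.3588 \cdot 10^{-5}$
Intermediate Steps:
$q = -23$ ($q = \left(3 - 6 \cdot 4\right) - 2 = \left(3 - 24\right) - 2 = -21 - 2 = -23$)
$U{\left(w \right)} = -4$
$l{\left(v \right)} = 1$ ($l{\left(v \right)} = \frac{v}{v} = 1$)
$\frac{1}{l{\left(\left(q - 7\right) U{\left(-2 \right)} \right)} + 73593} = \frac{1}{1 + 73593} = \frac{1}{73594}$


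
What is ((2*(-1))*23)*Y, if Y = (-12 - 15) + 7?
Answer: 920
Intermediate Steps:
Y = -20 (Y = -27 + 7 = -20)
((2*(-1))*23)*Y = ((2*(-1))*23)*(-20) = -2*23*(-20) = -46*(-20) = 920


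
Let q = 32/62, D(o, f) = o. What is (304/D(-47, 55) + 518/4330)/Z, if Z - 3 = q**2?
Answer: -620793507/319408945 ≈ -1.9436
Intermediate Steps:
q = 16/31 (q = 32*(1/62) = 16/31 ≈ 0.51613)
Z = 3139/961 (Z = 3 + (16/31)**2 = 3 + 256/961 = 3139/961 ≈ 3.2664)
(304/D(-47, 55) + 518/4330)/Z = (304/(-47) + 518/4330)/(3139/961) = (304*(-1/47) + 518*(1/4330))*(961/3139) = (-304/47 + 259/2165)*(961/3139) = -645987/101755*961/3139 = -620793507/319408945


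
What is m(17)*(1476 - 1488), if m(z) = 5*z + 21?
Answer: -1272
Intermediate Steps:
m(z) = 21 + 5*z
m(17)*(1476 - 1488) = (21 + 5*17)*(1476 - 1488) = (21 + 85)*(-12) = 106*(-12) = -1272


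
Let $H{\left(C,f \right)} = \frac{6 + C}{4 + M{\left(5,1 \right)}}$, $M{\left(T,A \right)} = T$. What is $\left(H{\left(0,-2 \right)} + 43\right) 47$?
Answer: $\frac{6157}{3} \approx 2052.3$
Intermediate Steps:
$H{\left(C,f \right)} = \frac{2}{3} + \frac{C}{9}$ ($H{\left(C,f \right)} = \frac{6 + C}{4 + 5} = \frac{6 + C}{9} = \left(6 + C\right) \frac{1}{9} = \frac{2}{3} + \frac{C}{9}$)
$\left(H{\left(0,-2 \right)} + 43\right) 47 = \left(\left(\frac{2}{3} + \frac{1}{9} \cdot 0\right) + 43\right) 47 = \left(\left(\frac{2}{3} + 0\right) + 43\right) 47 = \left(\frac{2}{3} + 43\right) 47 = \frac{131}{3} \cdot 47 = \frac{6157}{3}$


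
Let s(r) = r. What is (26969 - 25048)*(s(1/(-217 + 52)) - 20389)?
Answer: -6462601306/165 ≈ -3.9167e+7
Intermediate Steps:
(26969 - 25048)*(s(1/(-217 + 52)) - 20389) = (26969 - 25048)*(1/(-217 + 52) - 20389) = 1921*(1/(-165) - 20389) = 1921*(-1/165 - 20389) = 1921*(-3364186/165) = -6462601306/165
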